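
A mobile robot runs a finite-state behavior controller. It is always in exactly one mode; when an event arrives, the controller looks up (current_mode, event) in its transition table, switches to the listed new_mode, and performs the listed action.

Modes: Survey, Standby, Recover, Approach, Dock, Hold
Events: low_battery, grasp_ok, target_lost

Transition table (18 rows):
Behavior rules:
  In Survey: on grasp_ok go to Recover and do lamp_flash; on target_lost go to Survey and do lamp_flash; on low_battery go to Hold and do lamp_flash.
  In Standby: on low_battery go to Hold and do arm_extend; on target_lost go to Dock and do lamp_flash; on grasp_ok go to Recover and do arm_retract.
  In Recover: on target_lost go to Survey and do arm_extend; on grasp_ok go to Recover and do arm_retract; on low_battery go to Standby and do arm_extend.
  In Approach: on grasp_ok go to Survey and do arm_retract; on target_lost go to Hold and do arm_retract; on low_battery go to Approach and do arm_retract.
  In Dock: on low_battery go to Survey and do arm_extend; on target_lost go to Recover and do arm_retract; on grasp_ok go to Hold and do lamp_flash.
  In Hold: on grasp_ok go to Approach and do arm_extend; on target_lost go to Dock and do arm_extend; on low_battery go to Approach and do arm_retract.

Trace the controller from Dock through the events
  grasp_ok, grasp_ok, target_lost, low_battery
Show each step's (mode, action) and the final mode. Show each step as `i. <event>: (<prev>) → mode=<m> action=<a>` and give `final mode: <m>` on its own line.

final mode: Approach

1. grasp_ok: (Dock) → mode=Hold action=lamp_flash
2. grasp_ok: (Hold) → mode=Approach action=arm_extend
3. target_lost: (Approach) → mode=Hold action=arm_retract
4. low_battery: (Hold) → mode=Approach action=arm_retract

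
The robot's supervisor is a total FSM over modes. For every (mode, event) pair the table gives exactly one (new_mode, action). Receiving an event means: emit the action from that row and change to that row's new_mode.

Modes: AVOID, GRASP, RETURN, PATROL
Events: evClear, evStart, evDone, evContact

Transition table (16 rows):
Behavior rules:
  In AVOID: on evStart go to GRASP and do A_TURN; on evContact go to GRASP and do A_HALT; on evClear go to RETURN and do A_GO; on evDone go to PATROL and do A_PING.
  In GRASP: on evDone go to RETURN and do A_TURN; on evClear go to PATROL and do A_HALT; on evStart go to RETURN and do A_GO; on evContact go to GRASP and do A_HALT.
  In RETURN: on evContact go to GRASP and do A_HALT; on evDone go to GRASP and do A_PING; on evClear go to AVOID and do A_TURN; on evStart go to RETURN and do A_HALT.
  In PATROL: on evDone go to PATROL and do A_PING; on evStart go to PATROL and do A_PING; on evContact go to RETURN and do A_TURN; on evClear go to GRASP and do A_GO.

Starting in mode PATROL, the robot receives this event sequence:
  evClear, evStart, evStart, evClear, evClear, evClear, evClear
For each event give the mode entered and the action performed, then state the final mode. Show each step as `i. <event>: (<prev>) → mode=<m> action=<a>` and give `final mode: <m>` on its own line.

final mode: RETURN

1. evClear: (PATROL) → mode=GRASP action=A_GO
2. evStart: (GRASP) → mode=RETURN action=A_GO
3. evStart: (RETURN) → mode=RETURN action=A_HALT
4. evClear: (RETURN) → mode=AVOID action=A_TURN
5. evClear: (AVOID) → mode=RETURN action=A_GO
6. evClear: (RETURN) → mode=AVOID action=A_TURN
7. evClear: (AVOID) → mode=RETURN action=A_GO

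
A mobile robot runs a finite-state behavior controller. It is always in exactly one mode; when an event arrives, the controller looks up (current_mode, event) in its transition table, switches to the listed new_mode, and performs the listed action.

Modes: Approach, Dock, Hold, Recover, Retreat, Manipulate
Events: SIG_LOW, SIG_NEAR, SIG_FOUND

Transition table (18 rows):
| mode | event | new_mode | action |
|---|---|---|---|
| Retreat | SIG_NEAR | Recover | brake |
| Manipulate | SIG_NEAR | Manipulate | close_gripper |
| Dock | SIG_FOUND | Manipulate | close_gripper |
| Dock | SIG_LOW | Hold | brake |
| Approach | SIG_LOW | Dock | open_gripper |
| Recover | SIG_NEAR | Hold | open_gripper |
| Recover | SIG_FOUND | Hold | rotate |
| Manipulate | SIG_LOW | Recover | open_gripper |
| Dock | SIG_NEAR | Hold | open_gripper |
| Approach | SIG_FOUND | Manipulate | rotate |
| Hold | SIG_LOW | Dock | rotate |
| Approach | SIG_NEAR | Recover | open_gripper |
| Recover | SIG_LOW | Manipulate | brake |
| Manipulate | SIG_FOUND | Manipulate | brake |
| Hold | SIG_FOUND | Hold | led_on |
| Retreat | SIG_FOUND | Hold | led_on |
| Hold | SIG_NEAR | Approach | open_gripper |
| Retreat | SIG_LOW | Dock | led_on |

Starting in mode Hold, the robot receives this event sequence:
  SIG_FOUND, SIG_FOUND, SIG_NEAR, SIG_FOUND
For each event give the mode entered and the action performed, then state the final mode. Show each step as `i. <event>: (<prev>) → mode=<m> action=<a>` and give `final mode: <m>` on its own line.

1. SIG_FOUND: (Hold) → mode=Hold action=led_on
2. SIG_FOUND: (Hold) → mode=Hold action=led_on
3. SIG_NEAR: (Hold) → mode=Approach action=open_gripper
4. SIG_FOUND: (Approach) → mode=Manipulate action=rotate

final mode: Manipulate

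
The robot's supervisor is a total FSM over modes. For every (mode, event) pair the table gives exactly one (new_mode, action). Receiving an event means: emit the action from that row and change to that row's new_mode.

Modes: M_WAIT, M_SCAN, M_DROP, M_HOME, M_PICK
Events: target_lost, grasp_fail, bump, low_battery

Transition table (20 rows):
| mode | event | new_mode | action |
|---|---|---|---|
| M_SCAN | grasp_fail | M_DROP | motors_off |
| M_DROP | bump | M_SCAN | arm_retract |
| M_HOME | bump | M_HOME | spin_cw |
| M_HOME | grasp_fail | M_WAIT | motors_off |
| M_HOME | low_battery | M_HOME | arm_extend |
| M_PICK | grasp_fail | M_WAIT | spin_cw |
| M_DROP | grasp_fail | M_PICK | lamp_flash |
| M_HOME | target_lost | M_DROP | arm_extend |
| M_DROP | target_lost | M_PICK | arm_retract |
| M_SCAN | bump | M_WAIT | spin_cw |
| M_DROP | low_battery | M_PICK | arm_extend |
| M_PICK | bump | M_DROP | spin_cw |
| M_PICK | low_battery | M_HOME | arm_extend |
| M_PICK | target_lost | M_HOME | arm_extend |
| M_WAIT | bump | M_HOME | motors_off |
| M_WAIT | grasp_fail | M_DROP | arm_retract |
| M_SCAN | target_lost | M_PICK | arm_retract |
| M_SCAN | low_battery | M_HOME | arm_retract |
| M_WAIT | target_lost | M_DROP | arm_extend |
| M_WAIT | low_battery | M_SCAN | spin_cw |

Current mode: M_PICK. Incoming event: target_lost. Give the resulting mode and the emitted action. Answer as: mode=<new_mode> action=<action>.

mode=M_HOME action=arm_extend

current mode = M_PICK; filter table to that mode:
  (M_PICK, grasp_fail) → (M_WAIT, spin_cw)
  (M_PICK, bump) → (M_DROP, spin_cw)
  (M_PICK, low_battery) → (M_HOME, arm_extend)
  (M_PICK, target_lost) → (M_HOME, arm_extend)  ← event matches
event = target_lost selects (M_HOME, arm_extend)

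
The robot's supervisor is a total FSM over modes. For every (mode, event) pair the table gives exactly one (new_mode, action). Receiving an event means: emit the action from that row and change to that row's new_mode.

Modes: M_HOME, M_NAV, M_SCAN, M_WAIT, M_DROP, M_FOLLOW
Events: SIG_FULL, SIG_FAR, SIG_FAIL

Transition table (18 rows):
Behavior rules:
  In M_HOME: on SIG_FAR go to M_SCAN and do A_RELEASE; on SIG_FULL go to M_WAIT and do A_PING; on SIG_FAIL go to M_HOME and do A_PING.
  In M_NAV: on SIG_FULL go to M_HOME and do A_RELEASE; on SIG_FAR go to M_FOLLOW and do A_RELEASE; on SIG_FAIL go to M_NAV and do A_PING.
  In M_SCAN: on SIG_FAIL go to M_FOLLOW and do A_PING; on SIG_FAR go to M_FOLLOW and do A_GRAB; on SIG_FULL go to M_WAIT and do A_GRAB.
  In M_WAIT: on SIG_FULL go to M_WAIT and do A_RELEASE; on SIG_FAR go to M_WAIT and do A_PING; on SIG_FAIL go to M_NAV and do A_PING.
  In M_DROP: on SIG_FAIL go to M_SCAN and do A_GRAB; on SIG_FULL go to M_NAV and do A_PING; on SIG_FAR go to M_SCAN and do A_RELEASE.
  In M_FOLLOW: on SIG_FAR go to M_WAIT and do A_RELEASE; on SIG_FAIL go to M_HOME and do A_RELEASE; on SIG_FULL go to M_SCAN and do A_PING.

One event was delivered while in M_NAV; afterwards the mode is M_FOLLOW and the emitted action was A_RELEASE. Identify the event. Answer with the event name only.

try SIG_FULL: (M_NAV, SIG_FULL) → (M_HOME, A_RELEASE)
try SIG_FAR: (M_NAV, SIG_FAR) → (M_FOLLOW, A_RELEASE)  ← matches
try SIG_FAIL: (M_NAV, SIG_FAIL) → (M_NAV, A_PING)

SIG_FAR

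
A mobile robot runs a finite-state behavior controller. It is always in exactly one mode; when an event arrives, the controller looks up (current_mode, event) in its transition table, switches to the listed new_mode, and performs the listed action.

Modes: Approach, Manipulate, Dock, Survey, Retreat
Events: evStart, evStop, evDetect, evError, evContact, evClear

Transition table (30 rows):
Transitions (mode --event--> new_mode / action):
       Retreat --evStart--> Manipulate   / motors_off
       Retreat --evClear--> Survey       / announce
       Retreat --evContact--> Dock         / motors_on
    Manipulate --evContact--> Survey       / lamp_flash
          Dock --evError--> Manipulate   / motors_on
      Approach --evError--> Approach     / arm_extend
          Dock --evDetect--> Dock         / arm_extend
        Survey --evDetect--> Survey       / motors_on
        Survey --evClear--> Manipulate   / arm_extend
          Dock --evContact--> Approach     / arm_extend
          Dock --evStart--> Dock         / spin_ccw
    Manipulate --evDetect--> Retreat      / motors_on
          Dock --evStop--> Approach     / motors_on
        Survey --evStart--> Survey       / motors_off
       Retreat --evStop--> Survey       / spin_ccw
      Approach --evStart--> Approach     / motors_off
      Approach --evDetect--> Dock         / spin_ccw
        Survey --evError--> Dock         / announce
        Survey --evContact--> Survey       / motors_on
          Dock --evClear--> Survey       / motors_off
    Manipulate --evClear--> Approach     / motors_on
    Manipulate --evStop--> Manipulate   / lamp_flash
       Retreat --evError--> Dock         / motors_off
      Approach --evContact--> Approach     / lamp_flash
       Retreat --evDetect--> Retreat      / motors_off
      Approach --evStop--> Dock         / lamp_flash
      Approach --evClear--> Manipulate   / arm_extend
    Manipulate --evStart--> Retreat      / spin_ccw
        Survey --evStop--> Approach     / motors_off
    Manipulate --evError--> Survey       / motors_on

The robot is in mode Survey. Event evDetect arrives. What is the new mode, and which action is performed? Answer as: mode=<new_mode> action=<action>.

mode=Survey action=motors_on

current mode = Survey; filter table to that mode:
  (Survey, evDetect) → (Survey, motors_on)  ← event matches
  (Survey, evClear) → (Manipulate, arm_extend)
  (Survey, evStart) → (Survey, motors_off)
  (Survey, evError) → (Dock, announce)
  (Survey, evContact) → (Survey, motors_on)
  (Survey, evStop) → (Approach, motors_off)
event = evDetect selects (Survey, motors_on)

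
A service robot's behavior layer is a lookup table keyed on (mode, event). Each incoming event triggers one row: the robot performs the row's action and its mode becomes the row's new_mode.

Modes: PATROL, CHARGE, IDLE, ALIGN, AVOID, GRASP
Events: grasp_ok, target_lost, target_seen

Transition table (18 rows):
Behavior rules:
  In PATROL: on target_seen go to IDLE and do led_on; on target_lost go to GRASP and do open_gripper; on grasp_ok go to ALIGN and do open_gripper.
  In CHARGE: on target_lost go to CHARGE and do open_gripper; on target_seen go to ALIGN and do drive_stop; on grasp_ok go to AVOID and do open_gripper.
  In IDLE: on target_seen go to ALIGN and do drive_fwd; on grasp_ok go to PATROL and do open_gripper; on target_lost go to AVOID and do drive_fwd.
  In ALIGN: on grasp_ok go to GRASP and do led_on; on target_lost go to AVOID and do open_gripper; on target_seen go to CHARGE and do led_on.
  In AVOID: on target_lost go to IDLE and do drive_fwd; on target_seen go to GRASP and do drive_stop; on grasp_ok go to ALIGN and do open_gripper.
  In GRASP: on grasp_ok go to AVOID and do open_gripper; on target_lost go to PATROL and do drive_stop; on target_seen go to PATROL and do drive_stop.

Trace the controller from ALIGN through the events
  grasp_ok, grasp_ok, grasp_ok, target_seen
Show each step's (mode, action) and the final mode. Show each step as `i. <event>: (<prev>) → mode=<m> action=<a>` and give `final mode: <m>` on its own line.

1. grasp_ok: (ALIGN) → mode=GRASP action=led_on
2. grasp_ok: (GRASP) → mode=AVOID action=open_gripper
3. grasp_ok: (AVOID) → mode=ALIGN action=open_gripper
4. target_seen: (ALIGN) → mode=CHARGE action=led_on

final mode: CHARGE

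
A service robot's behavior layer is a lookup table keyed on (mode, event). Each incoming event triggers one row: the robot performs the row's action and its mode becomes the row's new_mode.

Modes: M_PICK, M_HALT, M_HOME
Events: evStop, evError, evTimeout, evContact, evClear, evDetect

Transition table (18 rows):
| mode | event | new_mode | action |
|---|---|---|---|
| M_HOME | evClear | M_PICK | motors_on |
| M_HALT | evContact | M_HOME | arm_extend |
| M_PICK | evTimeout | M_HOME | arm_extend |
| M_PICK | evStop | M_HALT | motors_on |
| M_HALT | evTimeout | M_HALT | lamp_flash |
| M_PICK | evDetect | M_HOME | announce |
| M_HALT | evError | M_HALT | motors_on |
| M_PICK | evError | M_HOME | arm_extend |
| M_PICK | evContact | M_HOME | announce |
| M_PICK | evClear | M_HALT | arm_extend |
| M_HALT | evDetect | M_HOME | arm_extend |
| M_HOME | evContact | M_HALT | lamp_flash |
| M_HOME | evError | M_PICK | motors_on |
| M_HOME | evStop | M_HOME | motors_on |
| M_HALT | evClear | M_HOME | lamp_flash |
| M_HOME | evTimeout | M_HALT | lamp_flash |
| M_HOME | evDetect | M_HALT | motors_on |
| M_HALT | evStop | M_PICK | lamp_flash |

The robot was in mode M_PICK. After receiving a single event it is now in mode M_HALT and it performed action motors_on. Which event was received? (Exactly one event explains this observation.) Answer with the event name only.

evStop

try evStop: (M_PICK, evStop) → (M_HALT, motors_on)  ← matches
try evError: (M_PICK, evError) → (M_HOME, arm_extend)
try evTimeout: (M_PICK, evTimeout) → (M_HOME, arm_extend)
try evContact: (M_PICK, evContact) → (M_HOME, announce)
try evClear: (M_PICK, evClear) → (M_HALT, arm_extend)
try evDetect: (M_PICK, evDetect) → (M_HOME, announce)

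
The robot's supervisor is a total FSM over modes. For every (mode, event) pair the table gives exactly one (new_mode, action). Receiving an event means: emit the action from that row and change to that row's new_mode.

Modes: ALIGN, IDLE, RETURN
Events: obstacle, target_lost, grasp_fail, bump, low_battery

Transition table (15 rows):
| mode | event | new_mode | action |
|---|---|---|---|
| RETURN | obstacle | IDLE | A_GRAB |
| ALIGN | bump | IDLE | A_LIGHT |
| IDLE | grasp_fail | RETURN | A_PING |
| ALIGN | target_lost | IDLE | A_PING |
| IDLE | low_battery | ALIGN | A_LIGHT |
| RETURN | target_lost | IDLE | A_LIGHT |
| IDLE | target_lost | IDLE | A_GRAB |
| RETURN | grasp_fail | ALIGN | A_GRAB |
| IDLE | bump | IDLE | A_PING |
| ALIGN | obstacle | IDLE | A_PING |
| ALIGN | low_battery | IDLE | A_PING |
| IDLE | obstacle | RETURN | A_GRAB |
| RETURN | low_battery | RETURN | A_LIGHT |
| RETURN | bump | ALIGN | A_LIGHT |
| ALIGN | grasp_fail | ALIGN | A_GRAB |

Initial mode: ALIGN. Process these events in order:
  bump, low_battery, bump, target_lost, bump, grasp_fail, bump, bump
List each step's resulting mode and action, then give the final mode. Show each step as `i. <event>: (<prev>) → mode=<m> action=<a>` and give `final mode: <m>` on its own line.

final mode: IDLE

1. bump: (ALIGN) → mode=IDLE action=A_LIGHT
2. low_battery: (IDLE) → mode=ALIGN action=A_LIGHT
3. bump: (ALIGN) → mode=IDLE action=A_LIGHT
4. target_lost: (IDLE) → mode=IDLE action=A_GRAB
5. bump: (IDLE) → mode=IDLE action=A_PING
6. grasp_fail: (IDLE) → mode=RETURN action=A_PING
7. bump: (RETURN) → mode=ALIGN action=A_LIGHT
8. bump: (ALIGN) → mode=IDLE action=A_LIGHT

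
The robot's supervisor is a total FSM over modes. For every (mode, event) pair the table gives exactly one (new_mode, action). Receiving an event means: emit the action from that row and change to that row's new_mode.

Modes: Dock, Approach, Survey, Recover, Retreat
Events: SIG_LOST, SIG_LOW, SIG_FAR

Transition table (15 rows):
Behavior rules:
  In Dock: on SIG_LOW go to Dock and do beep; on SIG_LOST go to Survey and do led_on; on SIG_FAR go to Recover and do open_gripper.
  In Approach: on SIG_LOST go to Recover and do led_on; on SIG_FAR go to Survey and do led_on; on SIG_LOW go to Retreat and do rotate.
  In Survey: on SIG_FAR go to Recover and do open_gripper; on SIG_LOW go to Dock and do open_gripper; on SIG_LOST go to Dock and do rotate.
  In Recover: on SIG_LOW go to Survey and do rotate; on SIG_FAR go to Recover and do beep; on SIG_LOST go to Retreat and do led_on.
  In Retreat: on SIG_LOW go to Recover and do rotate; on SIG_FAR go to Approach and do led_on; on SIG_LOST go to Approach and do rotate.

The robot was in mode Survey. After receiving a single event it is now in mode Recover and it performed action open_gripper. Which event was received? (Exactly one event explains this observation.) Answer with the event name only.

SIG_FAR

try SIG_LOST: (Survey, SIG_LOST) → (Dock, rotate)
try SIG_LOW: (Survey, SIG_LOW) → (Dock, open_gripper)
try SIG_FAR: (Survey, SIG_FAR) → (Recover, open_gripper)  ← matches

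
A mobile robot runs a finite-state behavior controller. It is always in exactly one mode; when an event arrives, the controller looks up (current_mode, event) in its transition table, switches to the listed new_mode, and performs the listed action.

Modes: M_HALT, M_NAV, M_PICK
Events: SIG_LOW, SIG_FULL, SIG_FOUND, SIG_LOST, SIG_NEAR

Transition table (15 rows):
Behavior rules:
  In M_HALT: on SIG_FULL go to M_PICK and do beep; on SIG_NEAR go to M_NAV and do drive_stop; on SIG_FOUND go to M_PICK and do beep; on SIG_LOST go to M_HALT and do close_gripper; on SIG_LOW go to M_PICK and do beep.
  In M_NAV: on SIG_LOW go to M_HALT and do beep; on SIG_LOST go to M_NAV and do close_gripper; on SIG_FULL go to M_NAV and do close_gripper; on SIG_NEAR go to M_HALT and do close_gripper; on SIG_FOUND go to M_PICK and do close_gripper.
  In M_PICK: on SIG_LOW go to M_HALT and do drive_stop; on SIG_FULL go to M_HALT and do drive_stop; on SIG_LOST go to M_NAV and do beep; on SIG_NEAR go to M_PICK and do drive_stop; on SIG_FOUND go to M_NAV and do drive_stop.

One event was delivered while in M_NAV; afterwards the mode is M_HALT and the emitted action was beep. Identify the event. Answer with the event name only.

try SIG_LOW: (M_NAV, SIG_LOW) → (M_HALT, beep)  ← matches
try SIG_FULL: (M_NAV, SIG_FULL) → (M_NAV, close_gripper)
try SIG_FOUND: (M_NAV, SIG_FOUND) → (M_PICK, close_gripper)
try SIG_LOST: (M_NAV, SIG_LOST) → (M_NAV, close_gripper)
try SIG_NEAR: (M_NAV, SIG_NEAR) → (M_HALT, close_gripper)

SIG_LOW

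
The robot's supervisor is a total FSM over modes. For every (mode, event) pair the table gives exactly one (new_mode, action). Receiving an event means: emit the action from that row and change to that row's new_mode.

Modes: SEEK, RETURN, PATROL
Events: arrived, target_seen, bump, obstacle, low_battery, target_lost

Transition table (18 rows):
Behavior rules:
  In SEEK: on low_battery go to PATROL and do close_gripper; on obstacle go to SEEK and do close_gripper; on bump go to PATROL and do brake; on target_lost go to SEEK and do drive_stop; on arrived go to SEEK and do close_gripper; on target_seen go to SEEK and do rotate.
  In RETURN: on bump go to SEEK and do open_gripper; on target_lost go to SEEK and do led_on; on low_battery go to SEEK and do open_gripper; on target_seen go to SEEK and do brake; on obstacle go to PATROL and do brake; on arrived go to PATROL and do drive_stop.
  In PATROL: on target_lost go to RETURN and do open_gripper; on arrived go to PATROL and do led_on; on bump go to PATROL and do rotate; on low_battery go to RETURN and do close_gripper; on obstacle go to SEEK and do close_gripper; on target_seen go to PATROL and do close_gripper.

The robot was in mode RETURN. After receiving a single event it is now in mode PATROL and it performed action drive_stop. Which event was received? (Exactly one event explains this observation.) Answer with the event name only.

try arrived: (RETURN, arrived) → (PATROL, drive_stop)  ← matches
try target_seen: (RETURN, target_seen) → (SEEK, brake)
try bump: (RETURN, bump) → (SEEK, open_gripper)
try obstacle: (RETURN, obstacle) → (PATROL, brake)
try low_battery: (RETURN, low_battery) → (SEEK, open_gripper)
try target_lost: (RETURN, target_lost) → (SEEK, led_on)

arrived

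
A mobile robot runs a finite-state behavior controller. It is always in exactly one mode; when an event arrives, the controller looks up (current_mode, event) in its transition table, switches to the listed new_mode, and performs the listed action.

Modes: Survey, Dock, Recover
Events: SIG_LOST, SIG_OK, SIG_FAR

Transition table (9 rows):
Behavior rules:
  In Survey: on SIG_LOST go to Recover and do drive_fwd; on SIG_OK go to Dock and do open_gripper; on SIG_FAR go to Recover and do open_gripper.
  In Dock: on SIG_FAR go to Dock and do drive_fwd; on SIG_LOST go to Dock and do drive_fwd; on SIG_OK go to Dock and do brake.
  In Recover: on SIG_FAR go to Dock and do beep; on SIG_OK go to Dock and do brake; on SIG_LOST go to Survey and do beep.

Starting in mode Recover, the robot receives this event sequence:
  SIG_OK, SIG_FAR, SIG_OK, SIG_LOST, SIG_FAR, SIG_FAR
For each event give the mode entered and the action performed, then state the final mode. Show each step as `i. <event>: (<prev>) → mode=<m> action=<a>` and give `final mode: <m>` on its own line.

1. SIG_OK: (Recover) → mode=Dock action=brake
2. SIG_FAR: (Dock) → mode=Dock action=drive_fwd
3. SIG_OK: (Dock) → mode=Dock action=brake
4. SIG_LOST: (Dock) → mode=Dock action=drive_fwd
5. SIG_FAR: (Dock) → mode=Dock action=drive_fwd
6. SIG_FAR: (Dock) → mode=Dock action=drive_fwd

final mode: Dock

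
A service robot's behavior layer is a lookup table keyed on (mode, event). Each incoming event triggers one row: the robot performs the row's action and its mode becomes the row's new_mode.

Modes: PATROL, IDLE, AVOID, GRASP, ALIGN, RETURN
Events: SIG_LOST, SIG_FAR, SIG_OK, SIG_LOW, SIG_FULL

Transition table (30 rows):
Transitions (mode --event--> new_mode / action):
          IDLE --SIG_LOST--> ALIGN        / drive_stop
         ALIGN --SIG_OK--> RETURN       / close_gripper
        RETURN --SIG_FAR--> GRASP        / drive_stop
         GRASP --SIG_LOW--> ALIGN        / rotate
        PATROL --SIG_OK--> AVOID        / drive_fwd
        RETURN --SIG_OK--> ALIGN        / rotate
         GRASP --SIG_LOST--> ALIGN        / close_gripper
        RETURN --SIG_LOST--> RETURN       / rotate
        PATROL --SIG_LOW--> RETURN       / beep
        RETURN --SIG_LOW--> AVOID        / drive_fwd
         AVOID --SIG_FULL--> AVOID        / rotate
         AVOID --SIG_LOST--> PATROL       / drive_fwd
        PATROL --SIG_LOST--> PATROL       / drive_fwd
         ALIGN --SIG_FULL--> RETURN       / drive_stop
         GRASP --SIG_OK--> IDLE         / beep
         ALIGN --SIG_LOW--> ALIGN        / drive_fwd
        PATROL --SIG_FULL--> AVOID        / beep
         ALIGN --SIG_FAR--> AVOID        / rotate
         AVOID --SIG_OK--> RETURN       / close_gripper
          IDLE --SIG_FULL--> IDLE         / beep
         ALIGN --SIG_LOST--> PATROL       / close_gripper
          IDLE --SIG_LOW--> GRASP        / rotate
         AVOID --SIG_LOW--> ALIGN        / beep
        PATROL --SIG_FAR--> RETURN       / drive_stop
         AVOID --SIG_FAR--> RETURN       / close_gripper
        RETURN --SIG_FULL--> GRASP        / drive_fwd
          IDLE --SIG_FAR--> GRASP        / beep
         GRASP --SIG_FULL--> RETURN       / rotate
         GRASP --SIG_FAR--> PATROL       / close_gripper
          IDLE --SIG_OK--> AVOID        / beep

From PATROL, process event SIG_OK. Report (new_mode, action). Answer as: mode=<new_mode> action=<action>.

current mode = PATROL; filter table to that mode:
  (PATROL, SIG_OK) → (AVOID, drive_fwd)  ← event matches
  (PATROL, SIG_LOW) → (RETURN, beep)
  (PATROL, SIG_LOST) → (PATROL, drive_fwd)
  (PATROL, SIG_FULL) → (AVOID, beep)
  (PATROL, SIG_FAR) → (RETURN, drive_stop)
event = SIG_OK selects (AVOID, drive_fwd)

mode=AVOID action=drive_fwd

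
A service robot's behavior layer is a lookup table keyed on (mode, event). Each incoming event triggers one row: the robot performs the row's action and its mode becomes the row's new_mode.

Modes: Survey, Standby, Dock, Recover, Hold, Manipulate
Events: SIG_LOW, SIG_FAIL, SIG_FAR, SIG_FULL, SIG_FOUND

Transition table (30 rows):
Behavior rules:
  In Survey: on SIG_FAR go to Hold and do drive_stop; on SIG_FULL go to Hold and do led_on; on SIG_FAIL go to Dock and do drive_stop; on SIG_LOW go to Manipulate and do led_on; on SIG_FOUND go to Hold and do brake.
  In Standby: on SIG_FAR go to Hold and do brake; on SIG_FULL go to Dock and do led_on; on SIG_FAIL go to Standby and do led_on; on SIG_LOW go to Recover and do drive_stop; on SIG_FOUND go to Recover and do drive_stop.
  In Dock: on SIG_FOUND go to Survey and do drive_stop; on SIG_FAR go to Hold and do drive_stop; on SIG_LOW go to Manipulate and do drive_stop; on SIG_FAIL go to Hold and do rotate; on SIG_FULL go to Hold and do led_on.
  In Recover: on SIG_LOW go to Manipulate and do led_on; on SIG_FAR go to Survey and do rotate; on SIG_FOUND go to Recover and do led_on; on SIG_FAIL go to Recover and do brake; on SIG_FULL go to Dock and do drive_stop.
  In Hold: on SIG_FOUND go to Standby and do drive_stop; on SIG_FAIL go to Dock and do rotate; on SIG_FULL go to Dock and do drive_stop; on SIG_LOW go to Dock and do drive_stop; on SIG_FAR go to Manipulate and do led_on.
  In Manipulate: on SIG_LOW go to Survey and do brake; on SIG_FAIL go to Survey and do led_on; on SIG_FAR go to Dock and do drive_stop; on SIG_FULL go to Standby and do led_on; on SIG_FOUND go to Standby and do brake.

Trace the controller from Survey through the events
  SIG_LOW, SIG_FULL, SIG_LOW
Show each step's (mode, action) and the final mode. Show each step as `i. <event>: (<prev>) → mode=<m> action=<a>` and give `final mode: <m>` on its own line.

final mode: Recover

1. SIG_LOW: (Survey) → mode=Manipulate action=led_on
2. SIG_FULL: (Manipulate) → mode=Standby action=led_on
3. SIG_LOW: (Standby) → mode=Recover action=drive_stop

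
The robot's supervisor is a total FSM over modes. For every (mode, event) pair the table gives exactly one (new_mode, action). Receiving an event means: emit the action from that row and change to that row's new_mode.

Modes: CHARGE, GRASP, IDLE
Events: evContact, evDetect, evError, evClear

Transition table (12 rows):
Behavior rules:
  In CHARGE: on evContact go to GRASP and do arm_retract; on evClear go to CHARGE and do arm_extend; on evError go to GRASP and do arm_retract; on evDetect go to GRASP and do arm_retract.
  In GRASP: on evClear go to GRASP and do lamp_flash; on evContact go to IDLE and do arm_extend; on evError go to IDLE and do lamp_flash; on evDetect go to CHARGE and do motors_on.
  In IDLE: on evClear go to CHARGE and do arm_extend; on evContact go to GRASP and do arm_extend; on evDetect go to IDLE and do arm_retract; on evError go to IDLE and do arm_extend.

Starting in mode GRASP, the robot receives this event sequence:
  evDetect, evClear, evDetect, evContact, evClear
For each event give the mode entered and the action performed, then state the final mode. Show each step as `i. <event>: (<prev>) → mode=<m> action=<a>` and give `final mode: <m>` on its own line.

1. evDetect: (GRASP) → mode=CHARGE action=motors_on
2. evClear: (CHARGE) → mode=CHARGE action=arm_extend
3. evDetect: (CHARGE) → mode=GRASP action=arm_retract
4. evContact: (GRASP) → mode=IDLE action=arm_extend
5. evClear: (IDLE) → mode=CHARGE action=arm_extend

final mode: CHARGE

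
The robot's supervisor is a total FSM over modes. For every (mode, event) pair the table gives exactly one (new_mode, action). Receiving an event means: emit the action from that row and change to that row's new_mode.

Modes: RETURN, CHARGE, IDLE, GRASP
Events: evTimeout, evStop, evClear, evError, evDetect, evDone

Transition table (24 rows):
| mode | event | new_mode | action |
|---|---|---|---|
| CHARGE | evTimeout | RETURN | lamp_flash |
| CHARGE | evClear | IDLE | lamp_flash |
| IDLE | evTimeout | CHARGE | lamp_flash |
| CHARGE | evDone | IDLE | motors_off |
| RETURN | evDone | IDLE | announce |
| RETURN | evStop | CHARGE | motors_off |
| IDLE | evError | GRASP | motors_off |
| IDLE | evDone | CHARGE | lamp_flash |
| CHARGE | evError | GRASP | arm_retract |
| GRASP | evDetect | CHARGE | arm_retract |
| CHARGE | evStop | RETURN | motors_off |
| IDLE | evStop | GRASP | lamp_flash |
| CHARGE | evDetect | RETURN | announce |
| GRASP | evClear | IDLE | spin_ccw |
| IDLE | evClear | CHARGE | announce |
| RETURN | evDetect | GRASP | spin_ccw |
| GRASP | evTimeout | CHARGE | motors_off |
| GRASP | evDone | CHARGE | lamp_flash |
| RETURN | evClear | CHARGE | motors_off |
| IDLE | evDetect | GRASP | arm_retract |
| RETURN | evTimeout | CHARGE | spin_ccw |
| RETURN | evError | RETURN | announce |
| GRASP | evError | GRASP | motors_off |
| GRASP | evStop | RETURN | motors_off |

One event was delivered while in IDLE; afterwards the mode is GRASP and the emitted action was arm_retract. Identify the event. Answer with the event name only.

evDetect

try evTimeout: (IDLE, evTimeout) → (CHARGE, lamp_flash)
try evStop: (IDLE, evStop) → (GRASP, lamp_flash)
try evClear: (IDLE, evClear) → (CHARGE, announce)
try evError: (IDLE, evError) → (GRASP, motors_off)
try evDetect: (IDLE, evDetect) → (GRASP, arm_retract)  ← matches
try evDone: (IDLE, evDone) → (CHARGE, lamp_flash)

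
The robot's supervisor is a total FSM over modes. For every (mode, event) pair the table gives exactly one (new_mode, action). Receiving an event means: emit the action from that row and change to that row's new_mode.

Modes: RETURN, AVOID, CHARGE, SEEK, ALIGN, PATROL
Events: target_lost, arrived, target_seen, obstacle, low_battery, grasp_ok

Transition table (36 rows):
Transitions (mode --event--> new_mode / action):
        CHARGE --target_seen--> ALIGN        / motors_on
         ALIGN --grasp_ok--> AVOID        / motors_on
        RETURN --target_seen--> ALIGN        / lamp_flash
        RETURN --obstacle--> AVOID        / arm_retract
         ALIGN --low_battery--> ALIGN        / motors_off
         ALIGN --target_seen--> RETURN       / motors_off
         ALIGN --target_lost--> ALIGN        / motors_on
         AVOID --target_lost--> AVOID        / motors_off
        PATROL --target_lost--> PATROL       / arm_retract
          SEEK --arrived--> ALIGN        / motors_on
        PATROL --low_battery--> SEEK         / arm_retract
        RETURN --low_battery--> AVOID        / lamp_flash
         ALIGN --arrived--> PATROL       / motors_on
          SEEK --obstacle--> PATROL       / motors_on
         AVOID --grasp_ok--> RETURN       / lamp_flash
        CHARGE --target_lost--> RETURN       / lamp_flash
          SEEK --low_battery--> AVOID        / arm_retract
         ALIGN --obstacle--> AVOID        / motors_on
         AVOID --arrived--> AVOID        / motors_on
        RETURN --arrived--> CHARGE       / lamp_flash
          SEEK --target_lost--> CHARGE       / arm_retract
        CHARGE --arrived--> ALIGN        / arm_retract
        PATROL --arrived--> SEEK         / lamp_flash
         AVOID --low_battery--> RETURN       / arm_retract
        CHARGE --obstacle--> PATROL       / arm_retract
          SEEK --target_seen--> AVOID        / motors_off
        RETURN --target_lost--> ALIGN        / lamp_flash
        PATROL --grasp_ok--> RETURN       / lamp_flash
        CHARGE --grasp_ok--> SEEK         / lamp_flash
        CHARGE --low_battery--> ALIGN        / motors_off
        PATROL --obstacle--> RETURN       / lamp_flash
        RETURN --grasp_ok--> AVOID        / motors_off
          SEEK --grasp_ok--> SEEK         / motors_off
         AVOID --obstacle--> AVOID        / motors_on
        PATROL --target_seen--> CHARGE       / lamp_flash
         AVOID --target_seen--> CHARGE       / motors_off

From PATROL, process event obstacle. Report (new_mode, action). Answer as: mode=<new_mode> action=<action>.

mode=RETURN action=lamp_flash

current mode = PATROL; filter table to that mode:
  (PATROL, target_lost) → (PATROL, arm_retract)
  (PATROL, low_battery) → (SEEK, arm_retract)
  (PATROL, arrived) → (SEEK, lamp_flash)
  (PATROL, grasp_ok) → (RETURN, lamp_flash)
  (PATROL, obstacle) → (RETURN, lamp_flash)  ← event matches
  (PATROL, target_seen) → (CHARGE, lamp_flash)
event = obstacle selects (RETURN, lamp_flash)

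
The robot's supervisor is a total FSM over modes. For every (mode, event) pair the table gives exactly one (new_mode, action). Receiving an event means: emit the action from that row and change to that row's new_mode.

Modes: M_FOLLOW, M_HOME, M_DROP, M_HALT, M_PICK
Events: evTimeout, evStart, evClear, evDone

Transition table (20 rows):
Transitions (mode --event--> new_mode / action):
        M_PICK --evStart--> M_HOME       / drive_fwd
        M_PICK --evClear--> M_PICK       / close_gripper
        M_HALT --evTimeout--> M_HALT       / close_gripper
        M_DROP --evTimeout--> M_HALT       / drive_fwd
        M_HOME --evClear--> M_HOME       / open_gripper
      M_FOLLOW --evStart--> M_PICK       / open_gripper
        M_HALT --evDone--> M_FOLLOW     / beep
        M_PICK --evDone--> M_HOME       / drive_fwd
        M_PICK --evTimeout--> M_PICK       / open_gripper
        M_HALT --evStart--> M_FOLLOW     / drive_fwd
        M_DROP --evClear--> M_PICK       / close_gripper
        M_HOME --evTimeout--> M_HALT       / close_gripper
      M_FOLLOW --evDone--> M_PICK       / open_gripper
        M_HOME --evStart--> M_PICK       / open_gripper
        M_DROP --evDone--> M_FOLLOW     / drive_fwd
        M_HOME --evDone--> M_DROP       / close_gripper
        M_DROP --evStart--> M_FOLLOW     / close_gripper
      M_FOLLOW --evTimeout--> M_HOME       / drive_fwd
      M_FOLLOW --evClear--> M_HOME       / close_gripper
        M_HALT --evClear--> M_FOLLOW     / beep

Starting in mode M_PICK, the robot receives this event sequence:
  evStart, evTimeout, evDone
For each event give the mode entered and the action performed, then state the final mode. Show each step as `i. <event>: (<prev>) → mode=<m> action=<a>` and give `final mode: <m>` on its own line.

1. evStart: (M_PICK) → mode=M_HOME action=drive_fwd
2. evTimeout: (M_HOME) → mode=M_HALT action=close_gripper
3. evDone: (M_HALT) → mode=M_FOLLOW action=beep

final mode: M_FOLLOW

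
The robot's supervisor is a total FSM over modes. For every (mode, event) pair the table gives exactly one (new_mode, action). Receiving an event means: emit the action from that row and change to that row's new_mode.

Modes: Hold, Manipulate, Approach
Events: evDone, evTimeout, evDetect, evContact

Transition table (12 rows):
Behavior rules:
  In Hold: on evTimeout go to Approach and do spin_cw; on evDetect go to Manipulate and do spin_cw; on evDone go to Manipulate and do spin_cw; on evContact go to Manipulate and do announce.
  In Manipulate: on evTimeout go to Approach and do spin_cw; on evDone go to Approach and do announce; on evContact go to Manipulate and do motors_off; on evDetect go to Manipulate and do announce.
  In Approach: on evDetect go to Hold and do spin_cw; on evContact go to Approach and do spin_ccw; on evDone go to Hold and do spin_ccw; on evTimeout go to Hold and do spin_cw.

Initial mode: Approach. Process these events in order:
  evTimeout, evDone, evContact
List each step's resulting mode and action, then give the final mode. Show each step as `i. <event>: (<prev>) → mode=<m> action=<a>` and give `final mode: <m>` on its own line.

final mode: Manipulate

1. evTimeout: (Approach) → mode=Hold action=spin_cw
2. evDone: (Hold) → mode=Manipulate action=spin_cw
3. evContact: (Manipulate) → mode=Manipulate action=motors_off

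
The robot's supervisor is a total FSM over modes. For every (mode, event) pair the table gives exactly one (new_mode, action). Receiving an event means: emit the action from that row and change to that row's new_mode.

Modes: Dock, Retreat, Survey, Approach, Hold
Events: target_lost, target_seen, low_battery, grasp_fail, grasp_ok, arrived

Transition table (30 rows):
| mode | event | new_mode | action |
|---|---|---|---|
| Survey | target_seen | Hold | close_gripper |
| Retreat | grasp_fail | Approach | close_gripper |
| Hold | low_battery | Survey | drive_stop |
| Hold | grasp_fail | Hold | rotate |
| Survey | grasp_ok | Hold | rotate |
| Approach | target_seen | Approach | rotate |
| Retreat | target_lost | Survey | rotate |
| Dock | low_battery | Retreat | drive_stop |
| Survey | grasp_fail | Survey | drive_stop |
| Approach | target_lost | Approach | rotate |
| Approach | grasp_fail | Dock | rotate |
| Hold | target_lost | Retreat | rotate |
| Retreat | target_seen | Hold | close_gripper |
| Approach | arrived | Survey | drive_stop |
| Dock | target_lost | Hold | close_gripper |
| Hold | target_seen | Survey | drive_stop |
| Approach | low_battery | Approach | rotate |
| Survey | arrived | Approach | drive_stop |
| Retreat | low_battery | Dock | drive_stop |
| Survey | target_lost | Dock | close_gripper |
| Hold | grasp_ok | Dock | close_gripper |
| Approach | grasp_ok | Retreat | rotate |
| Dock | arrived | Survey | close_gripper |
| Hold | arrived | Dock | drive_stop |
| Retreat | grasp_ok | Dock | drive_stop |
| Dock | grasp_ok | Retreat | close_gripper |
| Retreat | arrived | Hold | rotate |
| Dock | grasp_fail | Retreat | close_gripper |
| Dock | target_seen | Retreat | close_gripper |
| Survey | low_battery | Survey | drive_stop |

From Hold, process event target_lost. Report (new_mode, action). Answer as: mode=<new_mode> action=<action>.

current mode = Hold; filter table to that mode:
  (Hold, low_battery) → (Survey, drive_stop)
  (Hold, grasp_fail) → (Hold, rotate)
  (Hold, target_lost) → (Retreat, rotate)  ← event matches
  (Hold, target_seen) → (Survey, drive_stop)
  (Hold, grasp_ok) → (Dock, close_gripper)
  (Hold, arrived) → (Dock, drive_stop)
event = target_lost selects (Retreat, rotate)

mode=Retreat action=rotate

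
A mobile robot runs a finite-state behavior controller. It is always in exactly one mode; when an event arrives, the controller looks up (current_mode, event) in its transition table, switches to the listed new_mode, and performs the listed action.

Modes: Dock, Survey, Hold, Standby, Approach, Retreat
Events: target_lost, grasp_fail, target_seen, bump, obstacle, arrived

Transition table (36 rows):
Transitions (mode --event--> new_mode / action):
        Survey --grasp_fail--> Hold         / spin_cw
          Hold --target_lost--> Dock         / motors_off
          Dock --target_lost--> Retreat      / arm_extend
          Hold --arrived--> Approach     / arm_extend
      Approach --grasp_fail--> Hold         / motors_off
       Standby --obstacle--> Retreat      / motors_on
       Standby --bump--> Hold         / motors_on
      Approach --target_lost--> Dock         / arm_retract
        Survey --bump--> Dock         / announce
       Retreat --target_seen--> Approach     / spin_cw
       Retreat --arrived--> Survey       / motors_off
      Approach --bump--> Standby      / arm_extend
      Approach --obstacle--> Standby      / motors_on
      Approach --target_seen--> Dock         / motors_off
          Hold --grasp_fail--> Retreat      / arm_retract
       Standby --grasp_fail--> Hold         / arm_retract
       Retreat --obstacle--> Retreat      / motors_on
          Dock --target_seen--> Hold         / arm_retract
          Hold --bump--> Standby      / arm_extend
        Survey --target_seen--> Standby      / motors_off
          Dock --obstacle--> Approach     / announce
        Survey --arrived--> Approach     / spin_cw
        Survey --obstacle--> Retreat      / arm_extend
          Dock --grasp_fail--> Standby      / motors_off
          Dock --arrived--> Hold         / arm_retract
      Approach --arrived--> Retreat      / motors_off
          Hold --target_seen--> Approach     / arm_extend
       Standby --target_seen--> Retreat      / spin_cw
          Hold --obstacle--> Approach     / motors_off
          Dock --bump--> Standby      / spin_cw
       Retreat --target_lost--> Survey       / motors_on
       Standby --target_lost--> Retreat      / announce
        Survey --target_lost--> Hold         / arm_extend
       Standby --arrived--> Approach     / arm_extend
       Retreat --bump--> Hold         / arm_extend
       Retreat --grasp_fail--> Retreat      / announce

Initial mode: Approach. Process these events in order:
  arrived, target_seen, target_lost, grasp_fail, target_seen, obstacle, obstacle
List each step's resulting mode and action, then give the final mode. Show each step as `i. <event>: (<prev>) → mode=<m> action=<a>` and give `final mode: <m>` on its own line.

1. arrived: (Approach) → mode=Retreat action=motors_off
2. target_seen: (Retreat) → mode=Approach action=spin_cw
3. target_lost: (Approach) → mode=Dock action=arm_retract
4. grasp_fail: (Dock) → mode=Standby action=motors_off
5. target_seen: (Standby) → mode=Retreat action=spin_cw
6. obstacle: (Retreat) → mode=Retreat action=motors_on
7. obstacle: (Retreat) → mode=Retreat action=motors_on

final mode: Retreat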